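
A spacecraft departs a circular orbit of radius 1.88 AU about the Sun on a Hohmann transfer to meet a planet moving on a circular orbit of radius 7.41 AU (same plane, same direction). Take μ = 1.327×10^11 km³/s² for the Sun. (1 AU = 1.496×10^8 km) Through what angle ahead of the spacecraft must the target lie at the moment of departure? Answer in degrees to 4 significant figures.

In km: r₁ = 1.88 × 1.496×10^8 = 2.81248×10^8 km; r₂ = 7.41 × 1.496×10^8 = 1.108536×10^9 km.
Transfer-ellipse semi-major axis a_t = (r₁ + r₂)/2 = (2.81248×10^8 + 1.108536×10^9)/2 = 6.94892×10^8 km.
The half-period of the transfer ellipse is t = π√(a_t³/μ) = 1.5798×10^8 s.
Target angular speed ω₂ = √(μ/r₂³) = 9.8699×10^-9 rad/s.
Angle swept by the target during transfer: ω₂·t = 1.5592 rad = 89.34°.
Arrival is 180° from departure on the ellipse, so φ = 180° − 89.34° = 90.66°.

φ = 90.66°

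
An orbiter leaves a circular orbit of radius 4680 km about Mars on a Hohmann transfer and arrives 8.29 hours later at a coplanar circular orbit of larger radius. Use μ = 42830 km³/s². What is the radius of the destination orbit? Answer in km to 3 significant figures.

r₂ = 26700 km

Transfer time t = 8.29 hours = 29844 s, and t = π√(a_t³/μ).
So a_t = (μ t²/π²)^(1/3) = (42830 × (29844)² / π²)^(1/3) = 15694 km.
Since a_t = (r₁ + r₂)/2, r₂ = 2a_t − r₁ = 2×15694 − 4680 = 26708 km.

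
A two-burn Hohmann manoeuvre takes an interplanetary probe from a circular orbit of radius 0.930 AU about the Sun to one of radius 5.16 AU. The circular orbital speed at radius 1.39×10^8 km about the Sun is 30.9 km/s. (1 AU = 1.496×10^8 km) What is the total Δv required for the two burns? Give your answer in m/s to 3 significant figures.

From the circular-orbit relation v² = μ/r at r = 1.39×10^8 km: μ = v²r = (30.9)² × 1.39×10^8 = 1.32719×10^11 km³/s².
In km: r₁ = 0.930 × 1.496×10^8 = 1.39128×10^8 km; r₂ = 5.16 × 1.496×10^8 = 7.71936×10^8 km.
Transfer-ellipse semi-major axis a_t = (r₁ + r₂)/2 = (1.39128×10^8 + 7.71936×10^8)/2 = 4.55532×10^8 km.
Circular speed at r₁: v₁ = √(μ/r₁) = √(1.32719×10^11/1.39128×10^8) = 30.89 km/s.
On the transfer ellipse at r₁, v² = μ(2/r − 1/a) gives v_p = √[μ(2/r₁ − 1/a_t)] = 40.21 km/s.
First burn Δv₁ = |v_p − v₁| = 9.320 km/s.
At r₂, v₂ = √(μ/r₂) = 13.112 km/s.
Transfer-orbit speed at r₂: v_a = √[μ(2/r₂ − 1/a_t)] = 7.2464 km/s.
Second burn Δv₂ = |v₂ − v_a| = 5.866 km/s.
Total Δv = Δv₁ + Δv₂ = 15.19 km/s.

Δv = 15200 m/s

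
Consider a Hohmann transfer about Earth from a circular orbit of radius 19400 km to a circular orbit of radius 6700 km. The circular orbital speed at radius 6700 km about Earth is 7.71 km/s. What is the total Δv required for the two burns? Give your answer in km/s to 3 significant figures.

Δv = 2.97 km/s

From the circular-orbit relation v² = μ/r at r = 6700 km: μ = v²r = (7.71)² × 6700 = 3.98275×10^5 km³/s².
Transfer-ellipse semi-major axis a_t = (r₁ + r₂)/2 = (19400 + 6700)/2 = 13050 km.
At r₁ the circular-orbit speed is v₁ = √(μ/r₁) = 4.5310 km/s.
Transfer-orbit speed at r₁ (vis-viva): v_a = √[μ(2/r₁ − 1/a_t)] = 3.2466 km/s.
First burn Δv₁ = |v_a − v₁| = 1.2844 km/s.
At r₂, v₂ = √(μ/r₂) = 7.7100 km/s.
Transfer-orbit speed at r₂: v_p = √[μ(2/r₂ − 1/a_t)] = 9.4005 km/s.
Second burn Δv₂ = |v₂ − v_p| = 1.6905 km/s.
Total Δv = Δv₁ + Δv₂ = 2.975 km/s.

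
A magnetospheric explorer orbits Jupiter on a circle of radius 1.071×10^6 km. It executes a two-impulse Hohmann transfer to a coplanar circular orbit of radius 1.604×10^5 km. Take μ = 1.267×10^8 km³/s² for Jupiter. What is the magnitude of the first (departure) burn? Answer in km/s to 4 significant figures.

Δv₁ = 5.325 km/s

Transfer-ellipse semi-major axis a_t = (r₁ + r₂)/2 = (1.071×10^6 + 1.604×10^5)/2 = 6.157×10^5 km.
Circular speed at r = 1.071×10^6 km: v_c = √(μ/r) = 10.8766 km/s.
Transfer-orbit speed at the same r (vis-viva, a = a_t): v_t = √[μ(2/r − 1/a_t)] = 5.55151 km/s.
Δv₁ = |v_t − v_c| = |5.55151 − 10.8766| = 5.325 km/s.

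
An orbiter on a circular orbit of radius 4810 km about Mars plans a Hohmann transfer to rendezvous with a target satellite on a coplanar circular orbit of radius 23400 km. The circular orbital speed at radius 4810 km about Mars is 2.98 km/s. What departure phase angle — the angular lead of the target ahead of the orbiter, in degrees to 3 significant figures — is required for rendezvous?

From the circular-orbit relation v² = μ/r at r = 4810 km: μ = v²r = (2.98)² × 4810 = 42714.7 km³/s².
The Hohmann ellipse has a_t = (r₁ + r₂)/2 = 14105 km.
Transfer time t = π√(a_t³/μ) = 25464 s.
The target's mean motion on its circular orbit is ω₂ = √(μ/r₂³) = 5.7738×10^-5 rad/s.
Angle swept by the target during transfer: ω₂·t = 1.4702 rad = 84.24°.
The orbiter traverses 180° on the transfer ellipse, so the target must lead by 180° − 84.24° = 95.8°.

φ = 95.8°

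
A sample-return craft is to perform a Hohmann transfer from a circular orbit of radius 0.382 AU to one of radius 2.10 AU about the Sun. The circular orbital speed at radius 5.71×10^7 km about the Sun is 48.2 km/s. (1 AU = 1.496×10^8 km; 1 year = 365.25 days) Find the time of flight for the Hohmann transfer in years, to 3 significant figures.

t = 0.691 years

From the circular-orbit relation v² = μ/r at r = 5.71×10^7 km: μ = v²r = (48.2)² × 5.71×10^7 = 1.32657×10^11 km³/s².
In km: r₁ = 0.382 × 1.496×10^8 = 5.71472×10^7 km; r₂ = 2.10 × 1.496×10^8 = 3.1416×10^8 km.
Semi-major axis of the transfer orbit: a_t = (5.71472×10^7 + 3.1416×10^8)/2 = 1.856536×10^8 km.
Transfer time t = π√(a_t³/μ) = π√((1.856536×10^8)³ / 1.32657×10^11) = 2.182×10^7 s.
Converting: 2.182×10^7 s ÷ 3.15576×10^7 s/year (365.25 × 86400) = 0.691 years.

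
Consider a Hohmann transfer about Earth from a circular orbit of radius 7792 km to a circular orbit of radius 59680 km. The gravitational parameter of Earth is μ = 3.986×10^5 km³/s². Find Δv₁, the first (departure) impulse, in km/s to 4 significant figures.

Semi-major axis of the transfer orbit: a_t = (7792 + 59680)/2 = 33736 km.
Circular speed at r = 7792 km: v_c = √(μ/r) = 7.152 km/s.
Vis-viva on the transfer ellipse at r = 7792 km gives v_t = √[μ(2/r − 1/a_t)] = 9.513 km/s.
Δv₁ = |v_t − v_c| = |9.513 − 7.152| = 2.361 km/s.

Δv₁ = 2.361 km/s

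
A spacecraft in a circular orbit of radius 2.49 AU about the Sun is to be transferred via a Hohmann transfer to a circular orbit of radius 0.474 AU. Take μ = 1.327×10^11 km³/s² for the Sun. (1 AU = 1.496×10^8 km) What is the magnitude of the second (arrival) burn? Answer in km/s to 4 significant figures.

Δv₂ = 12.81 km/s

In km: r₁ = 2.49 × 1.496×10^8 = 3.72504×10^8 km; r₂ = 0.474 × 1.496×10^8 = 7.09104×10^7 km.
Transfer-ellipse semi-major axis a_t = (r₁ + r₂)/2 = (3.72504×10^8 + 7.09104×10^7)/2 = 2.217072×10^8 km.
On the circular orbit at r = 7.09104×10^7 km, v_c = √(μ/r) = 43.26 km/s.
Vis-viva on the transfer ellipse at r = 7.09104×10^7 km gives v_t = √[μ(2/r − 1/a_t)] = 56.07 km/s.
Δv₂ = |v_t − v_c| = |56.07 − 43.26| = 12.81 km/s.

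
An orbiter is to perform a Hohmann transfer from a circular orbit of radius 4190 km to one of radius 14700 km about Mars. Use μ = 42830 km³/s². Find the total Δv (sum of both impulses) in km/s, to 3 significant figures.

The Hohmann ellipse has a_t = (r₁ + r₂)/2 = 9445 km.
Circular speed at r₁: v₁ = √(μ/r₁) = √(42830/4190) = 3.19718 km/s.
Transfer-orbit speed at r₁ (v² = μ(2/r − 1/a)): v_p = √[μ(2/r₁ − 1/a_t)] = 3.98864 km/s.
First burn Δv₁ = |v_p − v₁| = 0.79146 km/s.
At r₂, v₂ = √(μ/r₂) = 1.70693 km/s.
Transfer-orbit speed at r₂: v_a = √[μ(2/r₂ − 1/a_t)] = 1.13690 km/s.
Second burn Δv₂ = |v₂ − v_a| = 0.57003 km/s.
Δv = Δv₁ + Δv₂ = 0.79146 + 0.57003 = 1.361 km/s.

Δv = 1.36 km/s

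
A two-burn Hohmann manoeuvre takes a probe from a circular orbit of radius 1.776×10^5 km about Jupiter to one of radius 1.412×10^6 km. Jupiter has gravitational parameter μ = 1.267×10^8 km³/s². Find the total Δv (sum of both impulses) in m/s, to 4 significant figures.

Δv = 13890 m/s

Transfer-ellipse semi-major axis a_t = (r₁ + r₂)/2 = (1.776×10^5 + 1.412×10^6)/2 = 7.948×10^5 km.
Circular speed at r₁: v₁ = √(μ/r₁) = √(1.267×10^8/1.776×10^5) = 26.7096 km/s.
Transfer-orbit speed at r₁ (v² = μ(2/r − 1/a)): v_p = √[μ(2/r₁ − 1/a_t)] = 35.6004 km/s.
First burn Δv₁ = |v_p − v₁| = 8.891 km/s.
At r₂, v₂ = √(μ/r₂) = 9.473 km/s.
Transfer-orbit speed at r₂: v_a = √[μ(2/r₂ − 1/a_t)] = 4.478 km/s.
Second burn Δv₂ = |v₂ − v_a| = 4.995 km/s.
Total Δv = Δv₁ + Δv₂ = 13.89 km/s.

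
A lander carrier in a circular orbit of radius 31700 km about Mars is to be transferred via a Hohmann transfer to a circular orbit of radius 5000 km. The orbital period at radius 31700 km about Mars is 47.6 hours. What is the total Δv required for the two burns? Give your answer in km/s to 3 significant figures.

From Kepler's third law T² = 4π²r³/μ at r = 31700 km, T = 47.6 hours = 47.6 × 3600 s = 1.7136×10^5 s: μ = 4π²r³/T² = 42827.1 km³/s².
Transfer-ellipse semi-major axis a_t = (r₁ + r₂)/2 = (31700 + 5000)/2 = 18350 km.
Circular speed at r₁: v₁ = √(μ/r₁) = √(42827.1/31700) = 1.1623 km/s.
Transfer-orbit speed at r₁ (vis-viva): v_a = √[μ(2/r₁ − 1/a_t)] = 0.60673 km/s.
First burn Δv₁ = |v_a − v₁| = 0.5556 km/s.
At r₂, v₂ = √(μ/r₂) = 2.927 km/s.
Transfer-orbit speed at r₂: v_p = √[μ(2/r₂ − 1/a_t)] = 3.847 km/s.
Second burn Δv₂ = |v₂ − v_p| = 0.9200 km/s.
Total Δv = Δv₁ + Δv₂ = 1.476 km/s.

Δv = 1.48 km/s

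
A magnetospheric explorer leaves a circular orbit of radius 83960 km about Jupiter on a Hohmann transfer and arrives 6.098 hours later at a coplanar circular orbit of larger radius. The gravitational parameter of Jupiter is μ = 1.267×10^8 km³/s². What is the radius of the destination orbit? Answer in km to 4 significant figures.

Transfer time t = 6.098 hours = 21952.8 s, and t = π√(a_t³/μ).
So a_t = (μ t²/π²)^(1/3) = (1.267×10^8 × (21952.8)² / π²)^(1/3) = 1.8358×10^5 km.
Since a_t = (r₁ + r₂)/2, r₂ = 2a_t − r₁ = 2×1.8358×10^5 − 83960 = 2.832×10^5 km.

r₂ = 2.832×10^5 km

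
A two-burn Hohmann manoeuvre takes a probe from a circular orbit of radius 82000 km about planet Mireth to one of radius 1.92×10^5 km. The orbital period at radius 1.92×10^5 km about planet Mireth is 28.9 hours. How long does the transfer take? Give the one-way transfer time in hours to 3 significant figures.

From Kepler's third law T² = 4π²r³/μ at r = 1.92×10^5 km, T = 28.9 hours = 28.9 × 3600 s = 1.0404×10^5 s: μ = 4π²r³/T² = 2.58144×10^7 km³/s².
The Hohmann ellipse has a_t = (r₁ + r₂)/2 = 1.370×10^5 km.
By Kepler's third law the transfer-orbit period is T = 2π√(a_t³/μ), so t = T/2 = 31350 s.
Converting: 31350 s ÷ 3600 s/hour = 8.71 hours.

t = 8.71 hours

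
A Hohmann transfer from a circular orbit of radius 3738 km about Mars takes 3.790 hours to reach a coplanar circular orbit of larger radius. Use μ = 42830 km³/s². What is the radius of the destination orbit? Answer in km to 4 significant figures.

Transfer time t = 3.790 hours = 13644 s, and t = π√(a_t³/μ).
So a_t = (μ t²/π²)^(1/3) = (42830 × (13644)² / π²)^(1/3) = 9313.4 km.
Since a_t = (r₁ + r₂)/2, r₂ = 2a_t − r₁ = 2×9313.4 − 3738 = 14888.8 km.

r₂ = 14890 km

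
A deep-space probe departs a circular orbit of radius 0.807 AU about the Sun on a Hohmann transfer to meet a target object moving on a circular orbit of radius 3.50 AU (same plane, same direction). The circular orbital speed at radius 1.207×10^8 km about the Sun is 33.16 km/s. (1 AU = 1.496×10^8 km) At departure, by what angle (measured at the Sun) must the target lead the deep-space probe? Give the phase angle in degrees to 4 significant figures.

From the circular-orbit relation v² = μ/r at r = 1.207×10^8 km: μ = v²r = (33.16)² × 1.207×10^8 = 1.32720×10^11 km³/s².
In km: r₁ = 0.807 × 1.496×10^8 = 1.207272×10^8 km; r₂ = 3.50 × 1.496×10^8 = 5.236×10^8 km.
Transfer-ellipse semi-major axis a_t = (r₁ + r₂)/2 = (1.207272×10^8 + 5.236×10^8)/2 = 3.221636×10^8 km.
Transfer time t = π√(a_t³/μ) = 4.9865×10^7 s.
The target's mean motion on its circular orbit is ω₂ = √(μ/r₂³) = 3.0407×10^-8 rad/s.
Angle swept by the target during transfer: ω₂·t = 1.5162 rad = 86.87°.
Arrival is 180° from departure on the ellipse, so φ = 180° − 86.87° = 93.13°.

φ = 93.13°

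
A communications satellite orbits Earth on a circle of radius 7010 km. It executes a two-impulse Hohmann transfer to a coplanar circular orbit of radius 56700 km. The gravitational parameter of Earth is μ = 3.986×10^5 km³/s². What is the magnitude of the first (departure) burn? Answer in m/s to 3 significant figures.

Transfer-ellipse semi-major axis a_t = (r₁ + r₂)/2 = (7010 + 56700)/2 = 31855 km.
On the circular orbit at r = 7010 km, v_c = √(μ/r) = 7.54066 km/s.
Transfer-orbit speed at the same r (vis-viva, a = a_t): v_t = √[μ(2/r − 1/a_t)] = 10.0603 km/s.
Δv₁ = |v_t − v_c| = |10.0603 − 7.54066| = 2.520 km/s.

Δv₁ = 2520 m/s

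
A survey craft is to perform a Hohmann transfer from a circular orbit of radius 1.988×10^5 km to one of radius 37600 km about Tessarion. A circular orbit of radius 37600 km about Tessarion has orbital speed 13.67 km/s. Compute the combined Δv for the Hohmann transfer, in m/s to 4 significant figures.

From the circular-orbit relation v² = μ/r at r = 37600 km: μ = v²r = (13.67)² × 37600 = 7.02627×10^6 km³/s².
Semi-major axis of the transfer orbit: a_t = (1.988×10^5 + 37600)/2 = 1.182×10^5 km.
At r₁ the circular-orbit speed is v₁ = √(μ/r₁) = 5.945 km/s.
Transfer-orbit speed at r₁ (vis-viva equation): v_a = √[μ(2/r₁ − 1/a_t)] = 3.353 km/s.
First burn Δv₁ = |v_a − v₁| = 2.592 km/s.
At r₂, v₂ = √(μ/r₂) = 13.670 km/s.
Transfer-orbit speed at r₂: v_p = √[μ(2/r₂ − 1/a_t)] = 17.728 km/s.
Second burn Δv₂ = |v₂ − v_p| = 4.058 km/s.
Total Δv = Δv₁ + Δv₂ = 6.650 km/s.

Δv = 6650 m/s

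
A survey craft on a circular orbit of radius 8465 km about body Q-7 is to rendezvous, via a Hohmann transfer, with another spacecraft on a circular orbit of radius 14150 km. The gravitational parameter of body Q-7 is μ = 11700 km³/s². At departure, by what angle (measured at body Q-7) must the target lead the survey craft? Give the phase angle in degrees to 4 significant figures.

Transfer-ellipse semi-major axis a_t = (r₁ + r₂)/2 = (8465 + 14150)/2 = 11307.5 km.
Transfer time t = π√(a_t³/μ) = 34922.6 s.
The target's mean motion on its circular orbit is ω₂ = √(μ/r₂³) = 6.42626×10^-5 rad/s.
Angle swept by the target during transfer: ω₂·t = 2.2442 rad = 128.58°.
Arrival is 180° from departure on the ellipse, so φ = 180° − 128.58° = 51.42°.

φ = 51.42°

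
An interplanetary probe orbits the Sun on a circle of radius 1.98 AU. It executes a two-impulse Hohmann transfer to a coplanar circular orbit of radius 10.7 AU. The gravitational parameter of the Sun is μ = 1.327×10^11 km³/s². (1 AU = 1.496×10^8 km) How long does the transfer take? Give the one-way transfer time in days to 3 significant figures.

t = 2920 days

In km: r₁ = 1.98 × 1.496×10^8 = 2.96208×10^8 km; r₂ = 10.7 × 1.496×10^8 = 1.60072×10^9 km.
The Hohmann ellipse has a_t = (r₁ + r₂)/2 = 9.48464×10^8 km.
Transfer time t = π√(a_t³/μ) = π√((9.48464×10^8)³ / 1.327×10^11) = 2.519×10^8 s.
Converting: 2.519×10^8 s ÷ 86400 s/day = 2920 days.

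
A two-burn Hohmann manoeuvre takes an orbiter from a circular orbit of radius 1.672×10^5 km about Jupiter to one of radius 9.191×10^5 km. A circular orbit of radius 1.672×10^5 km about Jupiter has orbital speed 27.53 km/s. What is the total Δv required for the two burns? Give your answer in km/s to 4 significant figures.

From the circular-orbit relation v² = μ/r at r = 1.672×10^5 km: μ = v²r = (27.53)² × 1.672×10^5 = 1.26721×10^8 km³/s².
Semi-major axis of the transfer orbit: a_t = (1.672×10^5 + 9.191×10^5)/2 = 5.4315×10^5 km.
At r₁ the circular-orbit speed is v₁ = √(μ/r₁) = 27.530 km/s.
Transfer-orbit speed at r₁ (vis-viva): v_p = √[μ(2/r₁ − 1/a_t)] = 35.812 km/s.
First burn Δv₁ = |v_p − v₁| = 8.282 km/s.
Circular speed at r₂: v₂ = √(μ/r₂) = 11.742 km/s.
Transfer-orbit speed at r₂: v_a = √[μ(2/r₂ − 1/a_t)] = 6.5148 km/s.
Second burn Δv₂ = |v₂ − v_a| = 5.227 km/s.
Total Δv = Δv₁ + Δv₂ = 13.51 km/s.

Δv = 13.51 km/s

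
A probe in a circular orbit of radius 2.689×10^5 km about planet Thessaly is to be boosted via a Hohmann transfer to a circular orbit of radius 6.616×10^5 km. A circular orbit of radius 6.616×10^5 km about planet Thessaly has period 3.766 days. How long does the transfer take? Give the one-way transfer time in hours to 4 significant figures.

From Kepler's third law T² = 4π²r³/μ at r = 6.616×10^5 km, T = 3.766 days = 3.766 × 86400 s = 3.253824×10^5 s: μ = 4π²r³/T² = 1.07984×10^8 km³/s².
The Hohmann ellipse has a_t = (r₁ + r₂)/2 = 4.6525×10^5 km.
Half the transfer-orbit period gives t = π√(a_t³/μ) = 95940 s.
Converting: 95940 s ÷ 3600 s/hour = 26.65 hours.

t = 26.65 hours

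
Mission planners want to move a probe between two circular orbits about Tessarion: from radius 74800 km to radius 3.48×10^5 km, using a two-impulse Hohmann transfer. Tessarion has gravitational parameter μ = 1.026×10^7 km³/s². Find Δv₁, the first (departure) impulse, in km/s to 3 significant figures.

The Hohmann ellipse has a_t = (r₁ + r₂)/2 = 2.114×10^5 km.
On the circular orbit at r = 74800 km, v_c = √(μ/r) = 11.712 km/s.
Transfer-orbit speed at the same r (vis-viva, a = a_t): v_t = √[μ(2/r − 1/a_t)] = 15.027 km/s.
Δv₁ = |v_t − v_c| = |15.027 − 11.712| = 3.315 km/s.

Δv₁ = 3.31 km/s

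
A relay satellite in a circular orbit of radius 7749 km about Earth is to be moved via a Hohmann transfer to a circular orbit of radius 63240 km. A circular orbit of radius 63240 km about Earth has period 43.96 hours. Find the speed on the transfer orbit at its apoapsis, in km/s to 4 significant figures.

From Kepler's third law T² = 4π²r³/μ at r = 63240 km, T = 43.96 hours = 43.96 × 3600 s = 1.58256×10^5 s: μ = 4π²r³/T² = 3.98671×10^5 km³/s².
Transfer-ellipse semi-major axis a_t = (r₁ + r₂)/2 = (7749 + 63240)/2 = 35494.5 km.
At apoapsis, r = 63240 km.
Applying v² = μ(2/r − 1/a_t): v = 1.173 km/s.

v = 1.173 km/s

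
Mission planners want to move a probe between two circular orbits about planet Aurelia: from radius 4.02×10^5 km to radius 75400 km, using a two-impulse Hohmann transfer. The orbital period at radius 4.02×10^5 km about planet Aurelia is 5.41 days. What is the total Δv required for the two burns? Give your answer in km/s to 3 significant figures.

From Kepler's third law T² = 4π²r³/μ at r = 4.02×10^5 km, T = 5.41 days = 5.41 × 86400 s = 4.67424×10^5 s: μ = 4π²r³/T² = 1.17386×10^7 km³/s².
The Hohmann ellipse has a_t = (r₁ + r₂)/2 = 2.387×10^5 km.
At r₁ the circular-orbit speed is v₁ = √(μ/r₁) = 5.404 km/s.
On the transfer ellipse at r₁, vis-viva equation gives v_a = √[μ(2/r₁ − 1/a_t)] = 3.037 km/s.
First burn Δv₁ = |v_a − v₁| = 2.367 km/s.
At r₂, v₂ = √(μ/r₂) = 12.477 km/s.
Transfer-orbit speed at r₂: v_p = √[μ(2/r₂ − 1/a_t)] = 16.192 km/s.
Second burn Δv₂ = |v₂ − v_p| = 3.715 km/s.
Δv = Δv₁ + Δv₂ = 2.367 + 3.715 = 6.082 km/s.

Δv = 6.08 km/s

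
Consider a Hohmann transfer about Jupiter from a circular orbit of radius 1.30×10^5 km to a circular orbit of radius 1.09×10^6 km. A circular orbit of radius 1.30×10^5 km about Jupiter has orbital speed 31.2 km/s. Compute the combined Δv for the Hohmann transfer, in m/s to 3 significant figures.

From the circular-orbit relation v² = μ/r at r = 1.30×10^5 km: μ = v²r = (31.2)² × 1.30×10^5 = 1.26547×10^8 km³/s².
Transfer-ellipse semi-major axis a_t = (r₁ + r₂)/2 = (1.300×10^5 + 1.090×10^6)/2 = 6.100×10^5 km.
Circular speed at r₁: v₁ = √(μ/r₁) = √(1.26547×10^8/1.300×10^5) = 31.20 km/s.
Transfer-orbit speed at r₁ (v² = μ(2/r − 1/a)): v_p = √[μ(2/r₁ − 1/a_t)] = 41.71 km/s.
First burn Δv₁ = |v_p − v₁| = 10.51 km/s.
Circular speed at r₂: v₂ = √(μ/r₂) = 10.775 km/s.
Transfer-orbit speed at r₂: v_a = √[μ(2/r₂ − 1/a_t)] = 4.9742 km/s.
Second burn Δv₂ = |v₂ − v_a| = 5.801 km/s.
Δv = Δv₁ + Δv₂ = 10.51 + 5.801 = 16.31 km/s.

Δv = 16300 m/s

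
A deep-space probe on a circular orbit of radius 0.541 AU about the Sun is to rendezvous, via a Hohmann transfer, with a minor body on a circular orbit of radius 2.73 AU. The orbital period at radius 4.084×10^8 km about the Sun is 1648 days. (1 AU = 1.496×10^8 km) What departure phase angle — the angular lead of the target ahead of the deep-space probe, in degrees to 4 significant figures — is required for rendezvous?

From Kepler's third law T² = 4π²r³/μ at r = 4.084×10^8 km, T = 1648 days = 1648 × 86400 s = 1.423872×10^8 s: μ = 4π²r³/T² = 1.32640×10^11 km³/s².
In km: r₁ = 0.541 × 1.496×10^8 = 8.09336×10^7 km; r₂ = 2.73 × 1.496×10^8 = 4.08408×10^8 km.
Semi-major axis of the transfer orbit: a_t = (8.09336×10^7 + 4.08408×10^8)/2 = 2.446708×10^8 km.
Transfer time t = π√(a_t³/μ) = 3.301×10^7 s.
Target angular speed ω₂ = √(μ/r₂³) = 4.413×10^-8 rad/s.
Angle swept by the target during transfer: ω₂·t = 1.4567 rad = 83.46°.
The deep-space probe traverses 180° on the transfer ellipse, so the target must lead by 180° − 83.46° = 96.54°.

φ = 96.54°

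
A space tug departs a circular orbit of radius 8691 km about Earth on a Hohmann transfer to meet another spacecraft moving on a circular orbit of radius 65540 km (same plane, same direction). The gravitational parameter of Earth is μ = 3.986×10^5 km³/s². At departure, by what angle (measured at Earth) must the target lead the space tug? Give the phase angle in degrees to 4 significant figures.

φ = 103.3°

Semi-major axis of the transfer orbit: a_t = (8691 + 65540)/2 = 37115.5 km.
Transfer time t = π√(a_t³/μ) = 35581 s.
The target's mean motion on its circular orbit is ω₂ = √(μ/r₂³) = 3.7628×10^-5 rad/s.
Angle swept by the target during transfer: ω₂·t = 1.3388 rad = 76.71°.
The space tug traverses 180° on the transfer ellipse, so the target must lead by 180° − 76.71° = 103.3°.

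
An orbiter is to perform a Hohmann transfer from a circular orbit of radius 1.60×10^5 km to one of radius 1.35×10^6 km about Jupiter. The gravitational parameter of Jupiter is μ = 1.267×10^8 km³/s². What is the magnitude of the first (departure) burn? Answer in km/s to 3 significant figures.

Δv₁ = 9.49 km/s

Transfer-ellipse semi-major axis a_t = (r₁ + r₂)/2 = (1.600×10^5 + 1.350×10^6)/2 = 7.550×10^5 km.
On the circular orbit at r = 1.600×10^5 km, v_c = √(μ/r) = 28.140 km/s.
Vis-viva on the transfer ellipse at r = 1.600×10^5 km gives v_t = √[μ(2/r − 1/a_t)] = 37.629 km/s.
Δv₁ = |v_t − v_c| = |37.629 − 28.140| = 9.489 km/s.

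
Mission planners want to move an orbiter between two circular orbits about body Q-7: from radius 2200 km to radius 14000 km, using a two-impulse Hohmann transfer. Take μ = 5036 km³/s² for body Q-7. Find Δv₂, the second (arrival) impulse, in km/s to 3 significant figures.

Δv₂ = 0.287 km/s

Semi-major axis of the transfer orbit: a_t = (2200 + 14000)/2 = 8100 km.
On the circular orbit at r = 14000 km, v_c = √(μ/r) = 0.5998 km/s.
Transfer-orbit speed at the same r (vis-viva, a = a_t): v_t = √[μ(2/r − 1/a_t)] = 0.3126 km/s.
Δv₂ = |v_t − v_c| = |0.3126 − 0.5998| = 0.2872 km/s.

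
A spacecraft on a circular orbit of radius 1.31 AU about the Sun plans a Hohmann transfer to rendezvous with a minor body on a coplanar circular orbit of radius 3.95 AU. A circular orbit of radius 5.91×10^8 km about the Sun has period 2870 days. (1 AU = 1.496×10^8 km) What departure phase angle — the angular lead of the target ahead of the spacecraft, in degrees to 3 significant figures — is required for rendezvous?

From Kepler's third law T² = 4π²r³/μ at r = 5.91×10^8 km, T = 2870 days = 2870 × 86400 s = 2.47968×10^8 s: μ = 4π²r³/T² = 1.32535×10^11 km³/s².
In km: r₁ = 1.31 × 1.496×10^8 = 1.95976×10^8 km; r₂ = 3.95 × 1.496×10^8 = 5.9092×10^8 km.
The Hohmann ellipse has a_t = (r₁ + r₂)/2 = 3.93448×10^8 km.
The half-period of the transfer ellipse is t = π√(a_t³/μ) = 6.7347×10^7 s.
The target's mean motion on its circular orbit is ω₂ = √(μ/r₂³) = 2.5344×10^-8 rad/s.
Angle swept by the target during transfer: ω₂·t = 1.7068 rad = 97.79°.
The spacecraft traverses 180° on the transfer ellipse, so the target must lead by 180° − 97.79° = 82.2°.

φ = 82.2°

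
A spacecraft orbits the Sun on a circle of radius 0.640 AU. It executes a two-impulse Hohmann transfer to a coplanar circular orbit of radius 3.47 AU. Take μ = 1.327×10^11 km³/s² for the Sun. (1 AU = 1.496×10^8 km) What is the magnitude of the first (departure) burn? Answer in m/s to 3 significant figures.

Δv₁ = 11100 m/s

In km: r₁ = 0.640 × 1.496×10^8 = 9.5744×10^7 km; r₂ = 3.47 × 1.496×10^8 = 5.19112×10^8 km.
The Hohmann ellipse has a_t = (r₁ + r₂)/2 = 3.07428×10^8 km.
On the circular orbit at r = 9.5744×10^7 km, v_c = √(μ/r) = 37.23 km/s.
Transfer-orbit speed at the same r (vis-viva, a = a_t): v_t = √[μ(2/r − 1/a_t)] = 48.38 km/s.
Δv₁ = |v_t − v_c| = |48.38 − 37.23| = 11.15 km/s.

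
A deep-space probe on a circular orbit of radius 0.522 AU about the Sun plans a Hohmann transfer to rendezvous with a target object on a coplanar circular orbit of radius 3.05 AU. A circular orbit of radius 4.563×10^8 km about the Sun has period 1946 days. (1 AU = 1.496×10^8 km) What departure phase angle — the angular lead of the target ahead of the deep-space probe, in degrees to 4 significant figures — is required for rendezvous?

From Kepler's third law T² = 4π²r³/μ at r = 4.563×10^8 km, T = 1946 days = 1946 × 86400 s = 1.681344×10^8 s: μ = 4π²r³/T² = 1.32678×10^11 km³/s².
In km: r₁ = 0.522 × 1.496×10^8 = 7.80912×10^7 km; r₂ = 3.05 × 1.496×10^8 = 4.5628×10^8 km.
The Hohmann ellipse has a_t = (r₁ + r₂)/2 = 2.671856×10^8 km.
The half-period of the transfer ellipse is t = π√(a_t³/μ) = 3.767×10^7 s.
The target's mean motion on its circular orbit is ω₂ = √(μ/r₂³) = 3.737×10^-8 rad/s.
Angle swept by the target during transfer: ω₂·t = 1.4077 rad = 80.66°.
Arrival is 180° from departure on the ellipse, so φ = 180° − 80.66° = 99.34°.

φ = 99.34°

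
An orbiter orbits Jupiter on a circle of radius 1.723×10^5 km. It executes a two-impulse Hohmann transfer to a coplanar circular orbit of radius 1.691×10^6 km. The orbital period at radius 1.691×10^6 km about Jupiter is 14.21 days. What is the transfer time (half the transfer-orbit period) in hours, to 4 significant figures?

t = 69.73 hours

From Kepler's third law T² = 4π²r³/μ at r = 1.691×10^6 km, T = 14.21 days = 14.21 × 86400 s = 1.227744×10^6 s: μ = 4π²r³/T² = 1.26641×10^8 km³/s².
The Hohmann ellipse has a_t = (r₁ + r₂)/2 = 9.3165×10^5 km.
Transfer time t = π√(a_t³/μ) = π√((9.3165×10^5)³ / 1.26641×10^8) = 2.5104×10^5 s.
Converting: 2.5104×10^5 s ÷ 3600 s/hour = 69.73 hours.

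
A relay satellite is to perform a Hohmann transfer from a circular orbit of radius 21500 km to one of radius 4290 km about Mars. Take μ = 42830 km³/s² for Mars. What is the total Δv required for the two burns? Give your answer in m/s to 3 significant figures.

The Hohmann ellipse has a_t = (r₁ + r₂)/2 = 12895 km.
At r₁ the circular-orbit speed is v₁ = √(μ/r₁) = 1.411415 km/s.
On the transfer ellipse at r₁, vis-viva equation gives v_a = √[μ(2/r₁ − 1/a_t)] = 0.8140907 km/s.
First burn Δv₁ = |v_a − v₁| = 0.59732 km/s.
Circular speed at r₂: v₂ = √(μ/r₂) = 3.15970 km/s.
Transfer-orbit speed at r₂: v_p = √[μ(2/r₂ − 1/a_t)] = 4.07994 km/s.
Second burn Δv₂ = |v₂ − v_p| = 0.92024 km/s.
Δv = Δv₁ + Δv₂ = 0.59732 + 0.92024 = 1.518 km/s.

Δv = 1520 m/s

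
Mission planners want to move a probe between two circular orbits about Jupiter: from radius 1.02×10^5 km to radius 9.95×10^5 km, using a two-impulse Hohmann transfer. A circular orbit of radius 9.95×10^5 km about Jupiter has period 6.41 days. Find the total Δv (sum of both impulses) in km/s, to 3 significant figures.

Δv = 18.6 km/s

From Kepler's third law T² = 4π²r³/μ at r = 9.95×10^5 km, T = 6.41 days = 6.41 × 86400 s = 5.53824×10^5 s: μ = 4π²r³/T² = 1.26790×10^8 km³/s².
Transfer-ellipse semi-major axis a_t = (r₁ + r₂)/2 = (1.020×10^5 + 9.950×10^5)/2 = 5.485×10^5 km.
Circular speed at r₁: v₁ = √(μ/r₁) = √(1.26790×10^8/1.020×10^5) = 35.26 km/s.
Transfer-orbit speed at r₁ (vis-viva equation): v_p = √[μ(2/r₁ − 1/a_t)] = 47.49 km/s.
First burn Δv₁ = |v_p − v₁| = 12.23 km/s.
Circular speed at r₂: v₂ = √(μ/r₂) = 11.288 km/s.
Transfer-orbit speed at r₂: v_a = √[μ(2/r₂ − 1/a_t)] = 4.8679 km/s.
Second burn Δv₂ = |v₂ − v_a| = 6.420 km/s.
Δv = Δv₁ + Δv₂ = 12.23 + 6.420 = 18.65 km/s.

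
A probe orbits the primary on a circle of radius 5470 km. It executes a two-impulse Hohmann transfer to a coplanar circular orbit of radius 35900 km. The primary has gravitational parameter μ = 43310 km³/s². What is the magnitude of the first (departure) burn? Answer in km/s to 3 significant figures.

Transfer-ellipse semi-major axis a_t = (r₁ + r₂)/2 = (5470 + 35900)/2 = 20685 km.
Circular speed at r = 5470 km: v_c = √(μ/r) = 2.81385 km/s.
Vis-viva on the transfer ellipse at r = 5470 km gives v_t = √[μ(2/r − 1/a_t)] = 3.70698 km/s.
Δv₁ = |v_t − v_c| = |3.70698 − 2.81385| = 0.8931 km/s.

Δv₁ = 0.893 km/s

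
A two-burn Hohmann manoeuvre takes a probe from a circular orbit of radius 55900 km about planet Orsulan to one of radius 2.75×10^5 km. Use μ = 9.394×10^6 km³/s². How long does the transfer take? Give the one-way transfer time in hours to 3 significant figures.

Semi-major axis of the transfer orbit: a_t = (55900 + 2.750×10^5)/2 = 1.6545×10^5 km.
By Kepler's third law the transfer-orbit period is T = 2π√(a_t³/μ), so t = T/2 = 68980 s.
Converting: 68980 s ÷ 3600 s/hour = 19.2 hours.

t = 19.2 hours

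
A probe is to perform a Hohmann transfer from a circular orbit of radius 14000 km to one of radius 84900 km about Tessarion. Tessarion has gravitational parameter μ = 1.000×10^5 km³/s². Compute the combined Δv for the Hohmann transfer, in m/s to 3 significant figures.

Transfer-ellipse semi-major axis a_t = (r₁ + r₂)/2 = (14000 + 84900)/2 = 49450 km.
At r₁ the circular-orbit speed is v₁ = √(μ/r₁) = 2.6726 km/s.
On the transfer ellipse at r₁, v² = μ(2/r − 1/a) gives v_p = √[μ(2/r₁ − 1/a_t)] = 3.5019 km/s.
First burn Δv₁ = |v_p − v₁| = 0.8293 km/s.
At r₂, v₂ = √(μ/r₂) = 1.0853 km/s.
Transfer-orbit speed at r₂: v_a = √[μ(2/r₂ − 1/a_t)] = 0.57747 km/s.
Second burn Δv₂ = |v₂ − v_a| = 0.5078 km/s.
Δv = Δv₁ + Δv₂ = 0.8293 + 0.5078 = 1.337 km/s.

Δv = 1340 m/s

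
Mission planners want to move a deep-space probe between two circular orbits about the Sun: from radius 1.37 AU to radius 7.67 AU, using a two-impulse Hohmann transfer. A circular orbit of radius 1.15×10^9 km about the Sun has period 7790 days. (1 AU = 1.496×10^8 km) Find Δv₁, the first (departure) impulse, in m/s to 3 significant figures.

Δv₁ = 7700 m/s

From Kepler's third law T² = 4π²r³/μ at r = 1.15×10^9 km, T = 7790 days = 7790 × 86400 s = 6.73056×10^8 s: μ = 4π²r³/T² = 1.32541×10^11 km³/s².
In km: r₁ = 1.37 × 1.496×10^8 = 2.04952×10^8 km; r₂ = 7.67 × 1.496×10^8 = 1.147432×10^9 km.
Transfer-ellipse semi-major axis a_t = (r₁ + r₂)/2 = (2.04952×10^8 + 1.147432×10^9)/2 = 6.76192×10^8 km.
On the circular orbit at r = 2.04952×10^8 km, v_c = √(μ/r) = 25.430175 km/s.
Vis-viva on the transfer ellipse at r = 2.04952×10^8 km gives v_t = √[μ(2/r − 1/a_t)] = 33.126672 km/s.
Δv₁ = |v_t − v_c| = |33.126672 − 25.430175| = 7.696 km/s.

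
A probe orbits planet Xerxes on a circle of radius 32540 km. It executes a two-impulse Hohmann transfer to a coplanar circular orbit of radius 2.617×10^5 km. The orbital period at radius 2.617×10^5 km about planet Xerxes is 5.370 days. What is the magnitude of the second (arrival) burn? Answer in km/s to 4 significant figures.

Δv₂ = 1.877 km/s

From Kepler's third law T² = 4π²r³/μ at r = 2.617×10^5 km, T = 5.370 days = 5.370 × 86400 s = 4.63968×10^5 s: μ = 4π²r³/T² = 3.28696×10^6 km³/s².
Transfer-ellipse semi-major axis a_t = (r₁ + r₂)/2 = (32540 + 2.617×10^5)/2 = 1.4712×10^5 km.
On the circular orbit at r = 2.617×10^5 km, v_c = √(μ/r) = 3.544 km/s.
Vis-viva on the transfer ellipse at r = 2.617×10^5 km gives v_t = √[μ(2/r − 1/a_t)] = 1.667 km/s.
Δv₂ = |v_t − v_c| = |1.667 − 3.544| = 1.877 km/s.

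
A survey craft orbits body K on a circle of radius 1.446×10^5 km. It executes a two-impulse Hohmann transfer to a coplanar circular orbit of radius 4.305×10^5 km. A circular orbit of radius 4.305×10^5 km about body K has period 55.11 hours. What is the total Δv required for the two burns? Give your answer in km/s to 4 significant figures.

From Kepler's third law T² = 4π²r³/μ at r = 4.305×10^5 km, T = 55.11 hours = 55.11 × 3600 s = 1.98396×10^5 s: μ = 4π²r³/T² = 8.00227×10^7 km³/s².
Semi-major axis of the transfer orbit: a_t = (1.446×10^5 + 4.305×10^5)/2 = 2.8755×10^5 km.
At r₁ the circular-orbit speed is v₁ = √(μ/r₁) = 23.525 km/s.
Transfer-orbit speed at r₁ (vis-viva equation): v_p = √[μ(2/r₁ − 1/a_t)] = 28.784 km/s.
First burn Δv₁ = |v_p − v₁| = 5.259 km/s.
Circular speed at r₂: v₂ = √(μ/r₂) = 13.634 km/s.
Transfer-orbit speed at r₂: v_a = √[μ(2/r₂ − 1/a_t)] = 9.6682 km/s.
Second burn Δv₂ = |v₂ − v_a| = 3.966 km/s.
Total Δv = Δv₁ + Δv₂ = 9.225 km/s.

Δv = 9.225 km/s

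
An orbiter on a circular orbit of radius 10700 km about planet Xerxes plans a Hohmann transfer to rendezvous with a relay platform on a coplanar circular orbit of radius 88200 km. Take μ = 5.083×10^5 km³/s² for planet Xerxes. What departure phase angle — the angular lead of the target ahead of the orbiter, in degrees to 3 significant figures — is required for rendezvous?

Transfer-ellipse semi-major axis a_t = (r₁ + r₂)/2 = (10700 + 88200)/2 = 49450 km.
The half-period of the transfer ellipse is t = π√(a_t³/μ) = 48455 s.
Target angular speed ω₂ = √(μ/r₂³) = 2.7218×10^-5 rad/s.
Angle swept by the target during transfer: ω₂·t = 1.31885 rad = 75.56°.
The orbiter traverses 180° on the transfer ellipse, so the target must lead by 180° − 75.56° = 104°.

φ = 104°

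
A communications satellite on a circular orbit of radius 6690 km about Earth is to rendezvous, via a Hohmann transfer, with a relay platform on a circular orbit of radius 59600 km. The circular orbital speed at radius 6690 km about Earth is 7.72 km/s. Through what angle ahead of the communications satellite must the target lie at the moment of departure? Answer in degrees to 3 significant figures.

φ = 105°

From the circular-orbit relation v² = μ/r at r = 6690 km: μ = v²r = (7.72)² × 6690 = 3.98713×10^5 km³/s².
Semi-major axis of the transfer orbit: a_t = (6690 + 59600)/2 = 33145 km.
The half-period of the transfer ellipse is t = π√(a_t³/μ) = 30020 s.
The target's mean motion on its circular orbit is ω₂ = √(μ/r₂³) = 4.340×10^-5 rad/s.
Angle swept by the target during transfer: ω₂·t = 1.3029 rad = 74.65°.
The communications satellite traverses 180° on the transfer ellipse, so the target must lead by 180° − 74.65° = 105°.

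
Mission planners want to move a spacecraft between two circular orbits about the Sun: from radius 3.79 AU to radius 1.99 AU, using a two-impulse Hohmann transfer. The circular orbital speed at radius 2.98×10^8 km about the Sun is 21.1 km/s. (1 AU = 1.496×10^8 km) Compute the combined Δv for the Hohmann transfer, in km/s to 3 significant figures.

From the circular-orbit relation v² = μ/r at r = 2.98×10^8 km: μ = v²r = (21.1)² × 2.98×10^8 = 1.32673×10^11 km³/s².
In km: r₁ = 3.79 × 1.496×10^8 = 5.66984×10^8 km; r₂ = 1.99 × 1.496×10^8 = 2.97704×10^8 km.
The Hohmann ellipse has a_t = (r₁ + r₂)/2 = 4.32344×10^8 km.
Circular speed at r₁: v₁ = √(μ/r₁) = √(1.32673×10^11/5.66984×10^8) = 15.297 km/s.
On the transfer ellipse at r₁, vis-viva equation gives v_a = √[μ(2/r₁ − 1/a_t)] = 12.694 km/s.
First burn Δv₁ = |v_a − v₁| = 2.603 km/s.
At r₂, v₂ = √(μ/r₂) = 21.110 km/s.
Transfer-orbit speed at r₂: v_p = √[μ(2/r₂ − 1/a_t)] = 24.175 km/s.
Second burn Δv₂ = |v₂ − v_p| = 3.065 km/s.
Δv = Δv₁ + Δv₂ = 2.603 + 3.065 = 5.668 km/s.

Δv = 5.67 km/s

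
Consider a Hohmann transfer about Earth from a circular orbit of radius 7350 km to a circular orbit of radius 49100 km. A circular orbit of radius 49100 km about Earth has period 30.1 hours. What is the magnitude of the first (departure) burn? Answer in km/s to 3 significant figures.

Δv₁ = 2.35 km/s

From Kepler's third law T² = 4π²r³/μ at r = 49100 km, T = 30.1 hours = 30.1 × 3600 s = 1.0836×10^5 s: μ = 4π²r³/T² = 3.97985×10^5 km³/s².
The Hohmann ellipse has a_t = (r₁ + r₂)/2 = 28225 km.
On the circular orbit at r = 7350 km, v_c = √(μ/r) = 7.3585 km/s.
Vis-viva on the transfer ellipse at r = 7350 km gives v_t = √[μ(2/r − 1/a_t)] = 9.7054 km/s.
Δv₁ = |v_t − v_c| = |9.7054 − 7.3585| = 2.347 km/s.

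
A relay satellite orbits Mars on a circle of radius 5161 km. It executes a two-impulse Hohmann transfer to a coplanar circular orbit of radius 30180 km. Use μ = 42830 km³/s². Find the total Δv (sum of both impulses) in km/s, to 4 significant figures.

Transfer-ellipse semi-major axis a_t = (r₁ + r₂)/2 = (5161 + 30180)/2 = 17670.5 km.
At r₁ the circular-orbit speed is v₁ = √(μ/r₁) = 2.88076 km/s.
Transfer-orbit speed at r₁ (vis-viva): v_p = √[μ(2/r₁ − 1/a_t)] = 3.76480 km/s.
First burn Δv₁ = |v_p − v₁| = 0.88404 km/s.
Circular speed at r₂: v₂ = √(μ/r₂) = 1.19128 km/s.
Transfer-orbit speed at r₂: v_a = √[μ(2/r₂ − 1/a_t)] = 0.643809 km/s.
Second burn Δv₂ = |v₂ − v_a| = 0.54747 km/s.
Total Δv = Δv₁ + Δv₂ = 1.432 km/s.

Δv = 1.432 km/s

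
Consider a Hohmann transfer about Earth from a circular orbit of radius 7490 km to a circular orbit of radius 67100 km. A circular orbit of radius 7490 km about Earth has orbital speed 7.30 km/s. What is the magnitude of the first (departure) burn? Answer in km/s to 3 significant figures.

From the circular-orbit relation v² = μ/r at r = 7490 km: μ = v²r = (7.30)² × 7490 = 3.99142×10^5 km³/s².
Transfer-ellipse semi-major axis a_t = (r₁ + r₂)/2 = (7490 + 67100)/2 = 37295 km.
On the circular orbit at r = 7490 km, v_c = √(μ/r) = 7.300 km/s.
Transfer-orbit speed at the same r (vis-viva, a = a_t): v_t = √[μ(2/r − 1/a_t)] = 9.792 km/s.
Δv₁ = |v_t − v_c| = |9.792 − 7.300| = 2.492 km/s.

Δv₁ = 2.49 km/s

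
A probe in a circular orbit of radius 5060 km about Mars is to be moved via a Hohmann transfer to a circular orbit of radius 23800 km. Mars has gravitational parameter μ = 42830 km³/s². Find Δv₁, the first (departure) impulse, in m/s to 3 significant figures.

The Hohmann ellipse has a_t = (r₁ + r₂)/2 = 14430 km.
Circular speed at r = 5060 km: v_c = √(μ/r) = 2.909 km/s.
Transfer-orbit speed at the same r (vis-viva, a = a_t): v_t = √[μ(2/r − 1/a_t)] = 3.736 km/s.
Δv₁ = |v_t − v_c| = |3.736 − 2.909| = 0.8270 km/s.

Δv₁ = 827 m/s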